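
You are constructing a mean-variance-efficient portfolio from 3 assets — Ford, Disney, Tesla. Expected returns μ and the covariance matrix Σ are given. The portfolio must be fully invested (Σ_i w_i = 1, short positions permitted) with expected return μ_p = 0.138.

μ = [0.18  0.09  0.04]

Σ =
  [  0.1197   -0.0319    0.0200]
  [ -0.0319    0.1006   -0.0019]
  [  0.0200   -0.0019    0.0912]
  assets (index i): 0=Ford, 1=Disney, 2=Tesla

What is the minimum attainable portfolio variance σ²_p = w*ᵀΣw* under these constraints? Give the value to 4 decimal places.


g=Σ⁻¹μ = [1.8933  1.4960  0.0546]
h=Σ⁻¹𝟙 = [10.4336  13.4180  8.9564]
a=μᵀg=0.477626  b=𝟙ᵀg=3.443929  c=𝟙ᵀh=32.808007  D=ac−b²=3.809307
λ₁=(c·0.138−b)/D = (32.808007·0.138−3.443929)/3.809307 = 0.284455
λ₂=(a−b·0.138)/D = (0.477626−3.443929·0.138)/3.809307 = 0.000621
w* = 0.284455·g + 0.000621·h:
  w_0 = 0.284455·1.8933 + 0.000621·10.4336 = 0.5450  (Ford)
  w_1 = 0.284455·1.4960 + 0.000621·13.4180 = 0.4339  (Disney)
  w_2 = 0.284455·0.0546 + 0.000621·8.9564 = 0.0211  (Tesla)
Σw_i=1.0000  μᵀw=0.1380
σ²=wᵀΣw=λ₁·μ_p+λ₂ = 0.284455·0.138 + 0.000621 = 0.039875 ≈ 0.0399

0.0399


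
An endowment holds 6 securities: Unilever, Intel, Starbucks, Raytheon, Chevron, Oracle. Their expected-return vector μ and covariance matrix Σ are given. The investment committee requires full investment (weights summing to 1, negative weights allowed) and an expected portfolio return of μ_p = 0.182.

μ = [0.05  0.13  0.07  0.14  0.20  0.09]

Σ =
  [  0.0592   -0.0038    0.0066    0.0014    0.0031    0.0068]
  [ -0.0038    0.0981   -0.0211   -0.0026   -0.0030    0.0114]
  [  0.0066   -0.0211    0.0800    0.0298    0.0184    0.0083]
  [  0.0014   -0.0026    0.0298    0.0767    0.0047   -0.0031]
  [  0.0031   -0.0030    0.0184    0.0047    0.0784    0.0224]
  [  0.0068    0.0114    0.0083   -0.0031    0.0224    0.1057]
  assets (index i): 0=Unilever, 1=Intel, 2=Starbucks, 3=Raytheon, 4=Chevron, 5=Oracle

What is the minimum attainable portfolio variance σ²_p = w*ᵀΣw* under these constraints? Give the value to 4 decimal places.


u=Σ⁻¹μ = [0.7512  1.4469  -0.0271  1.7300  2.4262  0.1858]
v=Σ⁻¹𝟙 = [15.5128  12.5682  8.4765  9.5539  8.6646  4.8856]
a=μᵀu=0.967930  b=𝟙ᵀu=6.513031  c=𝟙ᵀv=59.661583  D=ac−b²=15.328664
λ₁=(c·0.182−b)/D = (59.661583·0.182−6.513031)/15.328664 = 0.283480
λ₂=(a−b·0.182)/D = (0.967930−6.513031·0.182)/15.328664 = -0.014185
w* = 0.283480·u + -0.014185·v:
  w_0 = 0.283480·0.7512 + -0.014185·15.5128 = -0.0071  (Unilever)
  w_1 = 0.283480·1.4469 + -0.014185·12.5682 = 0.2319  (Intel)
  w_2 = 0.283480·-0.0271 + -0.014185·8.4765 = -0.1279  (Starbucks)
  w_3 = 0.283480·1.7300 + -0.014185·9.5539 = 0.3549  (Raytheon)
  w_4 = 0.283480·2.4262 + -0.014185·8.6646 = 0.5649  (Chevron)
  w_5 = 0.283480·0.1858 + -0.014185·4.8856 = -0.0166  (Oracle)
Σw_i=1.0000  μᵀw=0.1820
σ²=wᵀΣw=λ₁·μ_p+λ₂ = 0.283480·0.182 + -0.014185 = 0.037408 ≈ 0.0374

0.0374


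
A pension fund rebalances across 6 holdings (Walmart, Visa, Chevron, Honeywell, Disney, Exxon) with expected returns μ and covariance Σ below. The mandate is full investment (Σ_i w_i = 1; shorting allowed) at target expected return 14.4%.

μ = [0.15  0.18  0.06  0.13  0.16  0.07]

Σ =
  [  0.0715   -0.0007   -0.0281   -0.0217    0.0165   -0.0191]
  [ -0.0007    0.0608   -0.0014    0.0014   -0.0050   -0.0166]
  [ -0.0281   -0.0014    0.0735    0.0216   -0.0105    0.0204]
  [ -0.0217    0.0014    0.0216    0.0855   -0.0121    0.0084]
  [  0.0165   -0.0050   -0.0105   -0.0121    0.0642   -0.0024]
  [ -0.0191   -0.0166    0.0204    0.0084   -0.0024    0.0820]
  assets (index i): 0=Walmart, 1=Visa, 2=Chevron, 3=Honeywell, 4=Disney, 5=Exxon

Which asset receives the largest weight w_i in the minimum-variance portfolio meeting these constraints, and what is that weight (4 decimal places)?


Visa (0.2806)

x=Σ⁻¹μ = [3.1956  3.7092  1.3431  2.1222  2.6495  1.8749]
y=Σ⁻¹𝟙 = [26.1963  23.0296  17.3782  14.2215  16.8204  17.6712]
a=μᵀx=2.058629  b=𝟙ᵀx=14.894511  c=𝟙ᵀy=115.317179  D=ac−b²=15.548870
λ₁=(c·0.144−b)/D = (115.317179·0.144−14.894511)/15.548870 = 0.110051
λ₂=(a−b·0.144)/D = (2.058629−14.894511·0.144)/15.548870 = -0.005543
w* = 0.110051·x + -0.005543·y:
  w_0 = 0.110051·3.1956 + -0.005543·26.1963 = 0.2065  (Walmart)
  w_1 = 0.110051·3.7092 + -0.005543·23.0296 = 0.2806  (Visa)
  w_2 = 0.110051·1.3431 + -0.005543·17.3782 = 0.0515  (Chevron)
  w_3 = 0.110051·2.1222 + -0.005543·14.2215 = 0.1547  (Honeywell)
  w_4 = 0.110051·2.6495 + -0.005543·16.8204 = 0.1984  (Disney)
  w_5 = 0.110051·1.8749 + -0.005543·17.6712 = 0.1084  (Exxon)
Σw_i=1.0000  μᵀw=0.1440
σ²=wᵀΣw=λ₁·μ_p+λ₂ = 0.110051·0.144 + -0.005543 = 0.010305 ≈ 0.0103


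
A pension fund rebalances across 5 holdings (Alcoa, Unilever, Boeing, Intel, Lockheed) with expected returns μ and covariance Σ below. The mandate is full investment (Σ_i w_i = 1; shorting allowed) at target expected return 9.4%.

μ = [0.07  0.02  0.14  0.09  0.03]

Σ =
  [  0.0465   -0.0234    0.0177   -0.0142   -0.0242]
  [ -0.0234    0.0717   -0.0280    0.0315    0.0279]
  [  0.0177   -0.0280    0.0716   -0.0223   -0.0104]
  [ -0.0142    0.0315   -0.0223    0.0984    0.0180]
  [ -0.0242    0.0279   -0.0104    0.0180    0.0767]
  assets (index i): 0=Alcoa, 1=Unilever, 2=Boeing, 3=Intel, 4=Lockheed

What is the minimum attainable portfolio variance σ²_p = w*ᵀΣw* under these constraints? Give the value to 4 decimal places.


p=Σ⁻¹μ = [1.8150  0.9965  2.3869  1.2844  0.6235]
q=Σ⁻¹𝟙 = [37.4466  22.8761  19.0594  9.4725  16.8928]
a=μᵀp=0.615455  b=𝟙ᵀp=7.106403  c=𝟙ᵀq=105.747354  D=ac−b²=14.581818
λ₁=(c·0.094−b)/D = (105.747354·0.094−7.106403)/14.581818 = 0.194341
λ₂=(a−b·0.094)/D = (0.615455−7.106403·0.094)/14.581818 = -0.003604
w* = 0.194341·p + -0.003604·q:
  w_0 = 0.194341·1.8150 + -0.003604·37.4466 = 0.2178  (Alcoa)
  w_1 = 0.194341·0.9965 + -0.003604·22.8761 = 0.1112  (Unilever)
  w_2 = 0.194341·2.3869 + -0.003604·19.0594 = 0.3952  (Boeing)
  w_3 = 0.194341·1.2844 + -0.003604·9.4725 = 0.2155  (Intel)
  w_4 = 0.194341·0.6235 + -0.003604·16.8928 = 0.0603  (Lockheed)
Σw_i=1.0000  μᵀw=0.0940
σ²=wᵀΣw=λ₁·μ_p+λ₂ = 0.194341·0.094 + -0.003604 = 0.014665 ≈ 0.0147

0.0147


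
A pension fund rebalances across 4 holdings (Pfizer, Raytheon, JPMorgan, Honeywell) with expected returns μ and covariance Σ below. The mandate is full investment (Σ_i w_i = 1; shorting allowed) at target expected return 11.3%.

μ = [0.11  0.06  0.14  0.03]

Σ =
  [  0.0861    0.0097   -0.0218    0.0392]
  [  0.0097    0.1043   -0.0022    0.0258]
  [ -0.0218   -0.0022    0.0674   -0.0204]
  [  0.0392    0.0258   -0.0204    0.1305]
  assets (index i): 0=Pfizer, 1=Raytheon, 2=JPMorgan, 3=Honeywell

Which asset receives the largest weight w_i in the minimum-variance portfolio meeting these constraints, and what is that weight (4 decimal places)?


g=Σ⁻¹μ = [1.9178  0.4573  2.7084  -0.0132]
h=Σ⁻¹𝟙 = [13.6743  7.4284  21.1336  5.3904]
a=μᵀg=0.617177  b=𝟙ᵀg=5.070290  c=𝟙ᵀh=47.626636  D=ac−b²=3.686205
λ₁=(c·0.113−b)/D = (47.626636·0.113−5.070290)/3.686205 = 0.084510
λ₂=(a−b·0.113)/D = (0.617177−5.070290·0.113)/3.686205 = 0.012000
w* = 0.084510·g + 0.012000·h:
  w_0 = 0.084510·1.9178 + 0.012000·13.6743 = 0.3262  (Pfizer)
  w_1 = 0.084510·0.4573 + 0.012000·7.4284 = 0.1278  (Raytheon)
  w_2 = 0.084510·2.7084 + 0.012000·21.1336 = 0.4825  (JPMorgan)
  w_3 = 0.084510·-0.0132 + 0.012000·5.3904 = 0.0636  (Honeywell)
Σw_i=1.0000  μᵀw=0.1130
σ²=wᵀΣw=λ₁·μ_p+λ₂ = 0.084510·0.113 + 0.012000 = 0.021549 ≈ 0.0215

JPMorgan (0.4825)


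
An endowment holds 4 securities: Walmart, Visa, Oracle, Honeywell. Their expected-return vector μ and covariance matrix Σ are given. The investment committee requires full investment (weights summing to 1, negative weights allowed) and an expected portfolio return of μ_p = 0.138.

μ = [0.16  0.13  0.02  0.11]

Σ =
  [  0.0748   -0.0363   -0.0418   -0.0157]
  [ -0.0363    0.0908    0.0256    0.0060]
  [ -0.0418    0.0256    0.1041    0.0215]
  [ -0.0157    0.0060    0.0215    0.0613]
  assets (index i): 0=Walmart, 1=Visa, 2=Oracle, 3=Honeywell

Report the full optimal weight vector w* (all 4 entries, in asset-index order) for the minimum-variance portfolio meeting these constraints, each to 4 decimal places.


0.4455  0.3062  0.0045  0.2438

x=Σ⁻¹μ = [4.4566  2.8324  0.7935  2.3803]
y=Σ⁻¹𝟙 = [35.1480  19.5939  15.1673  18.0777]
a=μᵀx=1.358971  b=𝟙ᵀx=10.462775  c=𝟙ᵀy=87.986832  D=ac−b²=10.101877
λ₁=(c·0.138−b)/D = (87.986832·0.138−10.462775)/10.101877 = 0.166247
λ₂=(a−b·0.138)/D = (1.358971−10.462775·0.138)/10.101877 = -0.008404
w* = 0.166247·x + -0.008404·y:
  w_0 = 0.166247·4.4566 + -0.008404·35.1480 = 0.4455  (Walmart)
  w_1 = 0.166247·2.8324 + -0.008404·19.5939 = 0.3062  (Visa)
  w_2 = 0.166247·0.7935 + -0.008404·15.1673 = 0.0045  (Oracle)
  w_3 = 0.166247·2.3803 + -0.008404·18.0777 = 0.2438  (Honeywell)
Σw_i=1.0000  μᵀw=0.1380
σ²=wᵀΣw=λ₁·μ_p+λ₂ = 0.166247·0.138 + -0.008404 = 0.014539 ≈ 0.0145


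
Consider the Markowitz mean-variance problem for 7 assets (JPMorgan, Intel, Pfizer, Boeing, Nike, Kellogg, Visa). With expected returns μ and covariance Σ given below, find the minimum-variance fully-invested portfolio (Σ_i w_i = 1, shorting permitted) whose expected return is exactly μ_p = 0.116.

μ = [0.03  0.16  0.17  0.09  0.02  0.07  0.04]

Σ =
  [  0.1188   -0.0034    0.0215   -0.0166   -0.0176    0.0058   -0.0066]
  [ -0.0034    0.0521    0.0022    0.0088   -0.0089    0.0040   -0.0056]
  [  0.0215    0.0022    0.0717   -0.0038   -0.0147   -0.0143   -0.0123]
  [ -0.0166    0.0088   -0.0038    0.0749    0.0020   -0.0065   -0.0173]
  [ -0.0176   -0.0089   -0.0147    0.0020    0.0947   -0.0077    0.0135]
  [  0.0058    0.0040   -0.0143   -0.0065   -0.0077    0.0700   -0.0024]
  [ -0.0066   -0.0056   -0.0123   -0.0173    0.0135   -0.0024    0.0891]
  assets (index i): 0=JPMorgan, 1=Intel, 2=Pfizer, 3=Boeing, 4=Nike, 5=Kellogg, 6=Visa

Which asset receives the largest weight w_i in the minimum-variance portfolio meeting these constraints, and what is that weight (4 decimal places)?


Pfizer (0.2759)

u=Σ⁻¹μ = [0.1007  2.8576  3.0778  1.4603  0.9078  1.7356  1.2536]
v=Σ⁻¹𝟙 = [10.1643  18.6427  22.0903  20.1411  16.3316  21.1818  18.2042]
a=μᵀu=1.304672  b=𝟙ᵀu=11.393342  c=𝟙ᵀv=126.755982  D=ac−b²=35.566717
λ₁=(c·0.116−b)/D = (126.755982·0.116−11.393342)/35.566717 = 0.093074
λ₂=(a−b·0.116)/D = (1.304672−11.393342·0.116)/35.566717 = -0.000477
w* = 0.093074·u + -0.000477·v:
  w_0 = 0.093074·0.1007 + -0.000477·10.1643 = 0.0045  (JPMorgan)
  w_1 = 0.093074·2.8576 + -0.000477·18.6427 = 0.2571  (Intel)
  w_2 = 0.093074·3.0778 + -0.000477·22.0903 = 0.2759  (Pfizer)
  w_3 = 0.093074·1.4603 + -0.000477·20.1411 = 0.1263  (Boeing)
  w_4 = 0.093074·0.9078 + -0.000477·16.3316 = 0.0767  (Nike)
  w_5 = 0.093074·1.7356 + -0.000477·21.1818 = 0.1514  (Kellogg)
  w_6 = 0.093074·1.2536 + -0.000477·18.2042 = 0.1080  (Visa)
Σw_i=1.0000  μᵀw=0.1160
σ²=wᵀΣw=λ₁·μ_p+λ₂ = 0.093074·0.116 + -0.000477 = 0.010320 ≈ 0.0103


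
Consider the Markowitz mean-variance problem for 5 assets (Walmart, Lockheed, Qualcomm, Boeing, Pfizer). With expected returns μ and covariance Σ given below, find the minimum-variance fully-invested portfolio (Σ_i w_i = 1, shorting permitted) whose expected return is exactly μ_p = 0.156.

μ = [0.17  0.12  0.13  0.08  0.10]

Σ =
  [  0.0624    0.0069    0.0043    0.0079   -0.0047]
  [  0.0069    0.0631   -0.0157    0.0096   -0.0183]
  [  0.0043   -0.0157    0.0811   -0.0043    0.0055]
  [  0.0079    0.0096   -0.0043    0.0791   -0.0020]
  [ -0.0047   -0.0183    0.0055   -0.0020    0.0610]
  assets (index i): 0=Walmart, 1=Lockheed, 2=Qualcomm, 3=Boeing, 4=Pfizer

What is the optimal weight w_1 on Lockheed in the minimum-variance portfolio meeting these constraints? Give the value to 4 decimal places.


p=Σ⁻¹μ = [2.4048  2.7357  1.8678  0.6038  2.4967]
q=Σ⁻¹𝟙 = [12.8929  23.4776  15.1314  9.9192  23.3910]
a=μᵀp=1.277885  b=𝟙ᵀp=10.108821  c=𝟙ᵀq=84.812091  D=ac−b²=6.191826
λ₁=(c·0.156−b)/D = (84.812091·0.156−10.108821)/6.191826 = 0.504191
λ₂=(a−b·0.156)/D = (1.277885−10.108821·0.156)/6.191826 = -0.048304
w* = 0.504191·p + -0.048304·q:
  w_0 = 0.504191·2.4048 + -0.048304·12.8929 = 0.5897  (Walmart)
  w_1 = 0.504191·2.7357 + -0.048304·23.4776 = 0.2453  (Lockheed)
  w_2 = 0.504191·1.8678 + -0.048304·15.1314 = 0.2108  (Qualcomm)
  w_3 = 0.504191·0.6038 + -0.048304·9.9192 = -0.1747  (Boeing)
  w_4 = 0.504191·2.4967 + -0.048304·23.3910 = 0.1290  (Pfizer)
Σw_i=1.0000  μᵀw=0.1560
σ²=wᵀΣw=λ₁·μ_p+λ₂ = 0.504191·0.156 + -0.048304 = 0.030350 ≈ 0.0303

0.2453


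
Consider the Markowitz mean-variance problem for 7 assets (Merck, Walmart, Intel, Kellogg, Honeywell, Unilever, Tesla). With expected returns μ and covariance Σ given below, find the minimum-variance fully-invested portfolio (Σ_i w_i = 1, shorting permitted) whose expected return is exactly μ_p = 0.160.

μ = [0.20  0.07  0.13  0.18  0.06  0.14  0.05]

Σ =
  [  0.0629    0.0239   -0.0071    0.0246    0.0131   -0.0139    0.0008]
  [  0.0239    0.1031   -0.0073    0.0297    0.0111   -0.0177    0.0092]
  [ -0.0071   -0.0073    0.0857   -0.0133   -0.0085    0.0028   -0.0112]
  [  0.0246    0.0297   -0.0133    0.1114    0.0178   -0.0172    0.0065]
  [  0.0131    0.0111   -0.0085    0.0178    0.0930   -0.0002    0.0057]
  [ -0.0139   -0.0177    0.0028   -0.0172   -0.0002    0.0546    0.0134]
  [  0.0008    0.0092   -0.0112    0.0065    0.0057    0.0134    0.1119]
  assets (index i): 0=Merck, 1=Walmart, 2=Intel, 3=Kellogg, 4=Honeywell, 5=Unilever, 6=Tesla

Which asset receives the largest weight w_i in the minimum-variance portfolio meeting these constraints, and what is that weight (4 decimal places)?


Unilever (0.3456)

g=Σ⁻¹μ = [3.5631  0.1990  1.9554  1.6157  -0.0047  3.9356  0.0358]
h=Σ⁻¹𝟙 = [15.5843  7.9811  15.4954  7.6217  7.2542  25.0528  5.9076]
a=μᵀg=1.824072  b=𝟙ᵀg=11.299876  c=𝟙ᵀh=84.897089  D=ac−b²=27.171183
λ₁=(c·0.160−b)/D = (84.897089·0.160−11.299876)/27.171183 = 0.084047
λ₂=(a−b·0.160)/D = (1.824072−11.299876·0.160)/27.171183 = 0.000592
w* = 0.084047·g + 0.000592·h:
  w_0 = 0.084047·3.5631 + 0.000592·15.5843 = 0.3087  (Merck)
  w_1 = 0.084047·0.1990 + 0.000592·7.9811 = 0.0214  (Walmart)
  w_2 = 0.084047·1.9554 + 0.000592·15.4954 = 0.1735  (Intel)
  w_3 = 0.084047·1.6157 + 0.000592·7.6217 = 0.1403  (Kellogg)
  w_4 = 0.084047·-0.0047 + 0.000592·7.2542 = 0.0039  (Honeywell)
  w_5 = 0.084047·3.9356 + 0.000592·25.0528 = 0.3456  (Unilever)
  w_6 = 0.084047·0.0358 + 0.000592·5.9076 = 0.0065  (Tesla)
Σw_i=1.0000  μᵀw=0.1600
σ²=wᵀΣw=λ₁·μ_p+λ₂ = 0.084047·0.160 + 0.000592 = 0.014040 ≈ 0.0140


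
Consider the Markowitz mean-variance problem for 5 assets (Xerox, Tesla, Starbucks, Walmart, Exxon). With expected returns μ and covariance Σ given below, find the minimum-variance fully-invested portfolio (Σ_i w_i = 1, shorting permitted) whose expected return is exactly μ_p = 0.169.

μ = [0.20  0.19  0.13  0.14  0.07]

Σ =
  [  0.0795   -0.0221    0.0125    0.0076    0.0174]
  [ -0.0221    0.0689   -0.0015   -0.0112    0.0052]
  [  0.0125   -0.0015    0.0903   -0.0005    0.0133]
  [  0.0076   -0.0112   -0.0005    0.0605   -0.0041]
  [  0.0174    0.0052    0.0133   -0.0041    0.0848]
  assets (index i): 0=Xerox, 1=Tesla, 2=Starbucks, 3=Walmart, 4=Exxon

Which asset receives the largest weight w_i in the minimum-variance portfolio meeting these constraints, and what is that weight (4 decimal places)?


g=Σ⁻¹μ = [3.3156  4.2943  1.0903  2.6907  -0.1591]
h=Σ⁻¹𝟙 = [13.8470  21.7469  8.5638  19.3748  7.2113]
a=μᵀg=1.986346  b=𝟙ᵀg=11.231869  c=𝟙ᵀh=70.743802  D=ac−b²=14.366787
λ₁=(c·0.169−b)/D = (70.743802·0.169−11.231869)/14.366787 = 0.050382
λ₂=(a−b·0.169)/D = (1.986346−11.231869·0.169)/14.366787 = 0.006136
w* = 0.050382·g + 0.006136·h:
  w_0 = 0.050382·3.3156 + 0.006136·13.8470 = 0.2520  (Xerox)
  w_1 = 0.050382·4.2943 + 0.006136·21.7469 = 0.3498  (Tesla)
  w_2 = 0.050382·1.0903 + 0.006136·8.5638 = 0.1075  (Starbucks)
  w_3 = 0.050382·2.6907 + 0.006136·19.3748 = 0.2545  (Walmart)
  w_4 = 0.050382·-0.1591 + 0.006136·7.2113 = 0.0362  (Exxon)
Σw_i=1.0000  μᵀw=0.1690
σ²=wᵀΣw=λ₁·μ_p+λ₂ = 0.050382·0.169 + 0.006136 = 0.014651 ≈ 0.0147

Tesla (0.3498)


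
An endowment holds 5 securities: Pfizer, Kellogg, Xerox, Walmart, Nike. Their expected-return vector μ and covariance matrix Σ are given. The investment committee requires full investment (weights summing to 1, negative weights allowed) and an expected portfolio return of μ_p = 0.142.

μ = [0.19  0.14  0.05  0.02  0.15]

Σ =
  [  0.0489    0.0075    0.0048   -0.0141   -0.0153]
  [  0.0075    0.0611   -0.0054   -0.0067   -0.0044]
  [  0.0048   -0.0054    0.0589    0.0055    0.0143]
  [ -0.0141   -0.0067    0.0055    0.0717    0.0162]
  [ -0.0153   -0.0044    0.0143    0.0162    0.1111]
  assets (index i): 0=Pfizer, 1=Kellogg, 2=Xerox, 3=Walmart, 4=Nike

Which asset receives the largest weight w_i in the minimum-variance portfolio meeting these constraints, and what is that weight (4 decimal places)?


Pfizer (0.4230)

g=Σ⁻¹μ = [4.4168  1.9951  0.1292  0.8970  1.8900]
h=Σ⁻¹𝟙 = [24.3526  17.0473  12.7866  17.3476  8.8544]
a=μᵀg=1.426395  b=𝟙ᵀg=9.328063  c=𝟙ᵀh=80.388540  D=ac−b²=27.653067
λ₁=(c·0.142−b)/D = (80.388540·0.142−9.328063)/27.653067 = 0.075475
λ₂=(a−b·0.142)/D = (1.426395−9.328063·0.142)/27.653067 = 0.003682
w* = 0.075475·g + 0.003682·h:
  w_0 = 0.075475·4.4168 + 0.003682·24.3526 = 0.4230  (Pfizer)
  w_1 = 0.075475·1.9951 + 0.003682·17.0473 = 0.2133  (Kellogg)
  w_2 = 0.075475·0.1292 + 0.003682·12.7866 = 0.0568  (Xerox)
  w_3 = 0.075475·0.8970 + 0.003682·17.3476 = 0.1316  (Walmart)
  w_4 = 0.075475·1.8900 + 0.003682·8.8544 = 0.1752  (Nike)
Σw_i=1.0000  μᵀw=0.1420
σ²=wᵀΣw=λ₁·μ_p+λ₂ = 0.075475·0.142 + 0.003682 = 0.014399 ≈ 0.0144


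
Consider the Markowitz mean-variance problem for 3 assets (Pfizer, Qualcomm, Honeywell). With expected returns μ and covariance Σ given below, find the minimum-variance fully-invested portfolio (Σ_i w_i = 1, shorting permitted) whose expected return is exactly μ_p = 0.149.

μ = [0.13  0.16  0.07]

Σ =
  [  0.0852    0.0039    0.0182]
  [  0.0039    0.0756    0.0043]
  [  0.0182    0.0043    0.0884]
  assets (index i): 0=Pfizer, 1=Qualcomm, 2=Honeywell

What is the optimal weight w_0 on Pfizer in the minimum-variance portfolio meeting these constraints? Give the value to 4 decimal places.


0.3869

p=Σ⁻¹μ = [1.3442  2.0234  0.4167]
q=Σ⁻¹𝟙 = [9.2961  12.2473  8.8026]
a=μᵀp=0.527651  b=𝟙ᵀp=3.784239  c=𝟙ᵀq=30.345962  D=ac−b²=1.691598
λ₁=(c·0.149−b)/D = (30.345962·0.149−3.784239)/1.691598 = 0.435866
λ₂=(a−b·0.149)/D = (0.527651−3.784239·0.149)/1.691598 = -0.021401
w* = 0.435866·p + -0.021401·q:
  w_0 = 0.435866·1.3442 + -0.021401·9.2961 = 0.3869  (Pfizer)
  w_1 = 0.435866·2.0234 + -0.021401·12.2473 = 0.6198  (Qualcomm)
  w_2 = 0.435866·0.4167 + -0.021401·8.8026 = -0.0068  (Honeywell)
Σw_i=1.0000  μᵀw=0.1490
σ²=wᵀΣw=λ₁·μ_p+λ₂ = 0.435866·0.149 + -0.021401 = 0.043543 ≈ 0.0435


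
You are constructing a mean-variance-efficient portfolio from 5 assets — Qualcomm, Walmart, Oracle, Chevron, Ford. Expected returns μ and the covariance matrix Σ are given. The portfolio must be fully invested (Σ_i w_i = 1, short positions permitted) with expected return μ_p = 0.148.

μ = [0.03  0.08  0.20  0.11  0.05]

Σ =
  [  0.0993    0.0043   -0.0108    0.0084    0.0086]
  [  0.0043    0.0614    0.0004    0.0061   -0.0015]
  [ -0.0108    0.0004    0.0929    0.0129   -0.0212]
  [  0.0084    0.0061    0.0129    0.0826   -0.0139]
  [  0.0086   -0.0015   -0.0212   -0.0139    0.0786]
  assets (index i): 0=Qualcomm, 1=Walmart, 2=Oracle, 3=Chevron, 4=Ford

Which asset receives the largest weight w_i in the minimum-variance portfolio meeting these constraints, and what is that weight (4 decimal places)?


Oracle (0.5470)

g=Σ⁻¹μ = [0.2889  1.1946  2.3625  1.0904  1.4574]
h=Σ⁻¹𝟙 = [8.5031  14.9499  14.2461  10.9168  17.8506]
a=μᵀg=0.769536  b=𝟙ᵀg=6.393676  c=𝟙ᵀh=66.466454  D=ac−b²=10.269249
λ₁=(c·0.148−b)/D = (66.466454·0.148−6.393676)/10.269249 = 0.335308
λ₂=(a−b·0.148)/D = (0.769536−6.393676·0.148)/10.269249 = -0.017209
w* = 0.335308·g + -0.017209·h:
  w_0 = 0.335308·0.2889 + -0.017209·8.5031 = -0.0495  (Qualcomm)
  w_1 = 0.335308·1.1946 + -0.017209·14.9499 = 0.1433  (Walmart)
  w_2 = 0.335308·2.3625 + -0.017209·14.2461 = 0.5470  (Oracle)
  w_3 = 0.335308·1.0904 + -0.017209·10.9168 = 0.1778  (Chevron)
  w_4 = 0.335308·1.4574 + -0.017209·17.8506 = 0.1815  (Ford)
Σw_i=1.0000  μᵀw=0.1480
σ²=wᵀΣw=λ₁·μ_p+λ₂ = 0.335308·0.148 + -0.017209 = 0.032416 ≈ 0.0324


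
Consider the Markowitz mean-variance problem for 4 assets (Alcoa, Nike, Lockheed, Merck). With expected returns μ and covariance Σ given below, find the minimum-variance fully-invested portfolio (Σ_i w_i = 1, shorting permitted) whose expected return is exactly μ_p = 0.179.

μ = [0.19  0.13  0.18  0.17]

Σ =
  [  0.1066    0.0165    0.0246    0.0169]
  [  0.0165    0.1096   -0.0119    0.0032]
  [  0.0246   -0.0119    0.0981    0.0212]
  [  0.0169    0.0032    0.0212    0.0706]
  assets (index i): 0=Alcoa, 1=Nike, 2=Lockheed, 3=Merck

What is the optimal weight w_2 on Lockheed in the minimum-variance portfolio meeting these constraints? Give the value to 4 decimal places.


0.2835

p=Σ⁻¹μ = [1.0267  1.1278  1.3453  1.7071]
q=Σ⁻¹𝟙 = [4.5265  9.0027  7.9264  10.2926]
a=μᵀp=0.874044  b=𝟙ᵀp=5.206871  c=𝟙ᵀq=31.748165  D=ac−b²=0.637778
λ₁=(c·0.179−b)/D = (31.748165·0.179−5.206871)/0.637778 = 0.746420
λ₂=(a−b·0.179)/D = (0.874044−5.206871·0.179)/0.637778 = -0.090919
w* = 0.746420·p + -0.090919·q:
  w_0 = 0.746420·1.0267 + -0.090919·4.5265 = 0.3548  (Alcoa)
  w_1 = 0.746420·1.1278 + -0.090919·9.0027 = 0.0233  (Nike)
  w_2 = 0.746420·1.3453 + -0.090919·7.9264 = 0.2835  (Lockheed)
  w_3 = 0.746420·1.7071 + -0.090919·10.2926 = 0.3384  (Merck)
Σw_i=1.0000  μᵀw=0.1790
σ²=wᵀΣw=λ₁·μ_p+λ₂ = 0.746420·0.179 + -0.090919 = 0.042690 ≈ 0.0427


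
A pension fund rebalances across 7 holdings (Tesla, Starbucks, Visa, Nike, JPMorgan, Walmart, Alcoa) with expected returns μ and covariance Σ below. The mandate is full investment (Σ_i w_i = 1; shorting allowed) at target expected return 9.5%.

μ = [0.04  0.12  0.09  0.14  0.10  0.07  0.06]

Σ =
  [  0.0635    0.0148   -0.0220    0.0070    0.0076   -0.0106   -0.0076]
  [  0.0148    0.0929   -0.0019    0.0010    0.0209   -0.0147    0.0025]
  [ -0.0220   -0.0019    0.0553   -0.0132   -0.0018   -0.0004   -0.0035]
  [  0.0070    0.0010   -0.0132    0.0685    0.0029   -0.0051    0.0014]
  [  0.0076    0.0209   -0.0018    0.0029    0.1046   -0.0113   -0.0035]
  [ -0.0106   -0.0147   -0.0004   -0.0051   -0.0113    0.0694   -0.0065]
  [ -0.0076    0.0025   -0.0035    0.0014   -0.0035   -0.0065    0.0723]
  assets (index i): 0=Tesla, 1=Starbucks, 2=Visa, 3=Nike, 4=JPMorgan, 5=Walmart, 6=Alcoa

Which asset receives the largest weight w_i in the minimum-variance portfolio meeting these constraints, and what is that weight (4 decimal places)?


Visa (0.2441)

g=Σ⁻¹μ = [1.4847  1.1720  2.9842  2.5331  0.8470  1.9426  1.2565]
h=Σ⁻¹𝟙 = [30.2114  7.9125  36.8680  19.5998  9.3661  25.8364  20.9148]
a=μᵀg=1.119312  b=𝟙ᵀg=12.220105  c=𝟙ᵀh=150.709123  D=ac−b²=19.359573
λ₁=(c·0.095−b)/D = (150.709123·0.095−12.220105)/19.359573 = 0.108332
λ₂=(a−b·0.095)/D = (1.119312−12.220105·0.095)/19.359573 = -0.002149
w* = 0.108332·g + -0.002149·h:
  w_0 = 0.108332·1.4847 + -0.002149·30.2114 = 0.0959  (Tesla)
  w_1 = 0.108332·1.1720 + -0.002149·7.9125 = 0.1100  (Starbucks)
  w_2 = 0.108332·2.9842 + -0.002149·36.8680 = 0.2441  (Visa)
  w_3 = 0.108332·2.5331 + -0.002149·19.5998 = 0.2323  (Nike)
  w_4 = 0.108332·0.8470 + -0.002149·9.3661 = 0.0716  (JPMorgan)
  w_5 = 0.108332·1.9426 + -0.002149·25.8364 = 0.1549  (Walmart)
  w_6 = 0.108332·1.2565 + -0.002149·20.9148 = 0.0912  (Alcoa)
Σw_i=1.0000  μᵀw=0.0950
σ²=wᵀΣw=λ₁·μ_p+λ₂ = 0.108332·0.095 + -0.002149 = 0.008143 ≈ 0.0081


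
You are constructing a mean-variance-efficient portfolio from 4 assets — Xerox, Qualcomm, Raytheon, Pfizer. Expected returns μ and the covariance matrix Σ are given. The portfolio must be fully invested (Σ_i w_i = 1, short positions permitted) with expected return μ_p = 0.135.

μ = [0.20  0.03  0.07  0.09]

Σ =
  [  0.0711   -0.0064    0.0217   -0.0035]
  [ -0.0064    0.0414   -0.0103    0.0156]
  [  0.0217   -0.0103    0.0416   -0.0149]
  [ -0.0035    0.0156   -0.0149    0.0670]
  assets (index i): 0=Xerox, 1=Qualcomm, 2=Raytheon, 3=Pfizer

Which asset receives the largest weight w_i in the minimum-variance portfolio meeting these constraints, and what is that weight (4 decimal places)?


u=Σ⁻¹μ = [2.6399  0.8207  1.0549  1.5247]
v=Σ⁻¹𝟙 = [7.3109  27.3275  32.8080  16.2406]
a=μᵀu=0.763669  b=𝟙ᵀu=6.040214  c=𝟙ᵀv=83.686937  D=ac−b²=27.424942
λ₁=(c·0.135−b)/D = (83.686937·0.135−6.040214)/27.424942 = 0.191706
λ₂=(a−b·0.135)/D = (0.763669−6.040214·0.135)/27.424942 = -0.001887
w* = 0.191706·u + -0.001887·v:
  w_0 = 0.191706·2.6399 + -0.001887·7.3109 = 0.4923  (Xerox)
  w_1 = 0.191706·0.8207 + -0.001887·27.3275 = 0.1058  (Qualcomm)
  w_2 = 0.191706·1.0549 + -0.001887·32.8080 = 0.1403  (Raytheon)
  w_3 = 0.191706·1.5247 + -0.001887·16.2406 = 0.2616  (Pfizer)
Σw_i=1.0000  μᵀw=0.1350
σ²=wᵀΣw=λ₁·μ_p+λ₂ = 0.191706·0.135 + -0.001887 = 0.023993 ≈ 0.0240

Xerox (0.4923)


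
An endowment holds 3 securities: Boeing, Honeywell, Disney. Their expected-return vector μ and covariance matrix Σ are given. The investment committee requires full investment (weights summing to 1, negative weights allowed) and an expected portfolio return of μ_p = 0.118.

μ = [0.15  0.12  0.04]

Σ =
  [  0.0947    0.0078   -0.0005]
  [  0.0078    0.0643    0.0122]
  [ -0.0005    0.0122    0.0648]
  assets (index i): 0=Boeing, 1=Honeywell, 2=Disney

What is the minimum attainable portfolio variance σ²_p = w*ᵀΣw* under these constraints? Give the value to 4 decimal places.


p=Σ⁻¹μ = [1.4515  1.6291  0.3218]
q=Σ⁻¹𝟙 = [9.6527  11.8628  13.2732]
a=μᵀp=0.426086  b=𝟙ᵀp=3.402359  c=𝟙ᵀq=34.788595  D=ac−b²=3.246881
λ₁=(c·0.118−b)/D = (34.788595·0.118−3.402359)/3.246881 = 0.216422
λ₂=(a−b·0.118)/D = (0.426086−3.402359·0.118)/3.246881 = 0.007579
w* = 0.216422·p + 0.007579·q:
  w_0 = 0.216422·1.4515 + 0.007579·9.6527 = 0.3873  (Boeing)
  w_1 = 0.216422·1.6291 + 0.007579·11.8628 = 0.4425  (Honeywell)
  w_2 = 0.216422·0.3218 + 0.007579·13.2732 = 0.1702  (Disney)
Σw_i=1.0000  μᵀw=0.1180
σ²=wᵀΣw=λ₁·μ_p+λ₂ = 0.216422·0.118 + 0.007579 = 0.033117 ≈ 0.0331

0.0331


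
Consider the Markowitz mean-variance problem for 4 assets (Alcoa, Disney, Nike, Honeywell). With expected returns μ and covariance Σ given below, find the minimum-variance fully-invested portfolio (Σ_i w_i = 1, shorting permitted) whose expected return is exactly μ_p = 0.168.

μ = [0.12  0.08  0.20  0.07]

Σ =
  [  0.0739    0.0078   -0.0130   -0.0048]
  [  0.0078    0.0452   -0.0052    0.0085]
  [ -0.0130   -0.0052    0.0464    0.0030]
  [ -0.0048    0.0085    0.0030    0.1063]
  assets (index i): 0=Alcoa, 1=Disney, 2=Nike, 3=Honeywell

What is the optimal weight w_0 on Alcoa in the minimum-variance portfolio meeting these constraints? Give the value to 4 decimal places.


0.2508

u=Σ⁻¹μ = [2.3636  1.8662  5.1513  0.4706]
v=Σ⁻¹𝟙 = [16.7568  21.0194  28.1049  7.6901]
a=μᵀu=1.496122  b=𝟙ᵀu=9.851654  c=𝟙ᵀv=73.571160  D=ac−b²=13.016315
λ₁=(c·0.168−b)/D = (73.571160·0.168−9.851654)/13.016315 = 0.192704
λ₂=(a−b·0.168)/D = (1.496122−9.851654·0.168)/13.016315 = -0.012212
w* = 0.192704·u + -0.012212·v:
  w_0 = 0.192704·2.3636 + -0.012212·16.7568 = 0.2508  (Alcoa)
  w_1 = 0.192704·1.8662 + -0.012212·21.0194 = 0.1029  (Disney)
  w_2 = 0.192704·5.1513 + -0.012212·28.1049 = 0.6495  (Nike)
  w_3 = 0.192704·0.4706 + -0.012212·7.6901 = -0.0032  (Honeywell)
Σw_i=1.0000  μᵀw=0.1680
σ²=wᵀΣw=λ₁·μ_p+λ₂ = 0.192704·0.168 + -0.012212 = 0.020162 ≈ 0.0202


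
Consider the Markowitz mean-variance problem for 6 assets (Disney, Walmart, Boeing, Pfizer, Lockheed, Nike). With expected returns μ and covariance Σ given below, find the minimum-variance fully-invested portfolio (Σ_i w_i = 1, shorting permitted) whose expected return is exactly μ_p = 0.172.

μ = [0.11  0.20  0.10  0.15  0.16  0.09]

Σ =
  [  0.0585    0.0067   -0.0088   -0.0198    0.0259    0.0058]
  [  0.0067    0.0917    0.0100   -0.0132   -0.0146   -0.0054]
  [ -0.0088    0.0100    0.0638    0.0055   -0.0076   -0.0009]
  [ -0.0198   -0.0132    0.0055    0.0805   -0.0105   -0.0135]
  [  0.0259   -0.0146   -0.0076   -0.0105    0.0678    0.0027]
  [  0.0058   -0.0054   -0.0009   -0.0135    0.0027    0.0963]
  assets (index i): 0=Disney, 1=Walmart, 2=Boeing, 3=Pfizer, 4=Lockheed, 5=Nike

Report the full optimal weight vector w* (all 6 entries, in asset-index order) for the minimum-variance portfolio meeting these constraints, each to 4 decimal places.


x=Σ⁻¹μ = [1.3339  2.9691  1.3961  3.2204  3.0892  1.3986]
y=Σ⁻¹𝟙 = [16.9173  14.4449  15.9352  22.1389  16.0954  12.9765]
a=μᵀx=1.983375  b=𝟙ᵀx=13.407384  c=𝟙ᵀy=98.508181  D=ac−b²=15.620674
λ₁=(c·0.172−b)/D = (98.508181·0.172−13.407384)/15.620674 = 0.226368
λ₂=(a−b·0.172)/D = (1.983375−13.407384·0.172)/15.620674 = -0.020658
w* = 0.226368·x + -0.020658·y:
  w_0 = 0.226368·1.3339 + -0.020658·16.9173 = -0.0475  (Disney)
  w_1 = 0.226368·2.9691 + -0.020658·14.4449 = 0.3737  (Walmart)
  w_2 = 0.226368·1.3961 + -0.020658·15.9352 = -0.0132  (Boeing)
  w_3 = 0.226368·3.2204 + -0.020658·22.1389 = 0.2716  (Pfizer)
  w_4 = 0.226368·3.0892 + -0.020658·16.0954 = 0.3668  (Lockheed)
  w_5 = 0.226368·1.3986 + -0.020658·12.9765 = 0.0485  (Nike)
Σw_i=1.0000  μᵀw=0.1720
σ²=wᵀΣw=λ₁·μ_p+λ₂ = 0.226368·0.172 + -0.020658 = 0.018277 ≈ 0.0183

-0.0475  0.3737  -0.0132  0.2716  0.3668  0.0485


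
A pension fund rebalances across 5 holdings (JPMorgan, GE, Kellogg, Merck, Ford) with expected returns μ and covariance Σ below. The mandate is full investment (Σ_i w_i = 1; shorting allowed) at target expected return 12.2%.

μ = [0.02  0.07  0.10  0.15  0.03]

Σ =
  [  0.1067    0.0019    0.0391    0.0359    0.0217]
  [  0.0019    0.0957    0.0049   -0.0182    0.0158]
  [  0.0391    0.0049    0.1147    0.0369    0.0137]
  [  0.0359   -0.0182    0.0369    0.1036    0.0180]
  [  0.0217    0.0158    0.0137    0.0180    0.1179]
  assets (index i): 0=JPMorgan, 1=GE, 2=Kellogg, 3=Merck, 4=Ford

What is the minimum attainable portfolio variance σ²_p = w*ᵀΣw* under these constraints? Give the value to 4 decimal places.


0.0428

g=Σ⁻¹μ = [-0.5519  1.0498  0.4908  1.6654  -0.0959]
h=Σ⁻¹𝟙 = [4.1949  10.9414  3.6968  8.0065  4.5915]
a=μᵀg=0.358467  b=𝟙ᵀg=2.558198  c=𝟙ᵀh=31.431078  D=ac−b²=4.722638
λ₁=(c·0.122−b)/D = (31.431078·0.122−2.558198)/4.722638 = 0.270271
λ₂=(a−b·0.122)/D = (0.358467−2.558198·0.122)/4.722638 = 0.009818
w* = 0.270271·g + 0.009818·h:
  w_0 = 0.270271·-0.5519 + 0.009818·4.1949 = -0.1080  (JPMorgan)
  w_1 = 0.270271·1.0498 + 0.009818·10.9414 = 0.3912  (GE)
  w_2 = 0.270271·0.4908 + 0.009818·3.6968 = 0.1690  (Kellogg)
  w_3 = 0.270271·1.6654 + 0.009818·8.0065 = 0.5287  (Merck)
  w_4 = 0.270271·-0.0959 + 0.009818·4.5915 = 0.0191  (Ford)
Σw_i=1.0000  μᵀw=0.1220
σ²=wᵀΣw=λ₁·μ_p+λ₂ = 0.270271·0.122 + 0.009818 = 0.042791 ≈ 0.0428


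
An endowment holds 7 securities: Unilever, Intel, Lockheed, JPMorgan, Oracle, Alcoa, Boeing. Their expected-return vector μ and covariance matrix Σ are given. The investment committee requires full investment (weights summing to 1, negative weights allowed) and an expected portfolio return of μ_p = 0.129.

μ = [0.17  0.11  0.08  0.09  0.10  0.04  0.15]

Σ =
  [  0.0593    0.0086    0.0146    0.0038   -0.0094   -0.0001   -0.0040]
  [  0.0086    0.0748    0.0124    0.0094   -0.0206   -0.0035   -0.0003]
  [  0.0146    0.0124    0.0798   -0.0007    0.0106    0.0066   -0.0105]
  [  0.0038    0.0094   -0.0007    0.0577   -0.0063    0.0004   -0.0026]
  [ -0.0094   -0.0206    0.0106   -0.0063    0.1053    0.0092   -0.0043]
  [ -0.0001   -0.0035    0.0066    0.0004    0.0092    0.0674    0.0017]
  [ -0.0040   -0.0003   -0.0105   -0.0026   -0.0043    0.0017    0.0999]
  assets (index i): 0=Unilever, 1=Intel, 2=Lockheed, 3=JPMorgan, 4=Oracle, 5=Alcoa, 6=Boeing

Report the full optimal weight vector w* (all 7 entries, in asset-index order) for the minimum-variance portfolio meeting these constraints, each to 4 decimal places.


u=Σ⁻¹μ = [2.8802  1.3777  0.2636  1.3965  1.5717  0.3766  1.7463]
v=Σ⁻¹𝟙 = [15.2290  12.6906  6.7337  16.2226  13.0192  12.6796  12.1325]
a=μᵀu=1.222128  b=𝟙ᵀu=9.612602  c=𝟙ᵀv=88.707199  D=ac−b²=16.009428
λ₁=(c·0.129−b)/D = (88.707199·0.129−9.612602)/16.009428 = 0.114347
λ₂=(a−b·0.129)/D = (1.222128−9.612602·0.129)/16.009428 = -0.001118
w* = 0.114347·u + -0.001118·v:
  w_0 = 0.114347·2.8802 + -0.001118·15.2290 = 0.3123  (Unilever)
  w_1 = 0.114347·1.3777 + -0.001118·12.6906 = 0.1434  (Intel)
  w_2 = 0.114347·0.2636 + -0.001118·6.7337 = 0.0226  (Lockheed)
  w_3 = 0.114347·1.3965 + -0.001118·16.2226 = 0.1416  (JPMorgan)
  w_4 = 0.114347·1.5717 + -0.001118·13.0192 = 0.1652  (Oracle)
  w_5 = 0.114347·0.3766 + -0.001118·12.6796 = 0.0289  (Alcoa)
  w_6 = 0.114347·1.7463 + -0.001118·12.1325 = 0.1861  (Boeing)
Σw_i=1.0000  μᵀw=0.1290
σ²=wᵀΣw=λ₁·μ_p+λ₂ = 0.114347·0.129 + -0.001118 = 0.013633 ≈ 0.0136

0.3123  0.1434  0.0226  0.1416  0.1652  0.0289  0.1861


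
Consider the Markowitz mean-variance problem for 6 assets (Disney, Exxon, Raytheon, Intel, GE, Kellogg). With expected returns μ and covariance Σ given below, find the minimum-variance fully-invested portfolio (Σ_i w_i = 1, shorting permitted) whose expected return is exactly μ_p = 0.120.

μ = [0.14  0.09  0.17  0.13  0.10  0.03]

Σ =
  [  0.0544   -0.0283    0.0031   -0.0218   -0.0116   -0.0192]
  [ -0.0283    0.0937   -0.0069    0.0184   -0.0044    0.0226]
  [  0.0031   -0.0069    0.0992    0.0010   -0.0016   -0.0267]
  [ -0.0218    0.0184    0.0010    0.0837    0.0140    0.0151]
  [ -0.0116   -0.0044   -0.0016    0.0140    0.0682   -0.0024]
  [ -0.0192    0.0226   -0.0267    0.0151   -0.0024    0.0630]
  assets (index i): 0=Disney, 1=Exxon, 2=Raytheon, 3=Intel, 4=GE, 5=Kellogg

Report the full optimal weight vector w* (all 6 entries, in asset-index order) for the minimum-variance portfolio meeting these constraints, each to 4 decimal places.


g=Σ⁻¹μ = [5.3997  2.0367  2.2479  1.7398  2.2825  2.0138]
h=Σ⁻¹𝟙 = [46.2242  17.8178  18.0910  10.6849  22.9454  29.5489]
a=μᵀg=1.836254  b=𝟙ᵀg=15.720504  c=𝟙ᵀh=145.312167  D=ac−b²=19.695756
λ₁=(c·0.120−b)/D = (145.312167·0.120−15.720504)/19.695756 = 0.087174
λ₂=(a−b·0.120)/D = (1.836254−15.720504·0.120)/19.695756 = -0.002549
w* = 0.087174·g + -0.002549·h:
  w_0 = 0.087174·5.3997 + -0.002549·46.2242 = 0.3529  (Disney)
  w_1 = 0.087174·2.0367 + -0.002549·17.8178 = 0.1321  (Exxon)
  w_2 = 0.087174·2.2479 + -0.002549·18.0910 = 0.1498  (Raytheon)
  w_3 = 0.087174·1.7398 + -0.002549·10.6849 = 0.1244  (Intel)
  w_4 = 0.087174·2.2825 + -0.002549·22.9454 = 0.1405  (GE)
  w_5 = 0.087174·2.0138 + -0.002549·29.5489 = 0.1002  (Kellogg)
Σw_i=1.0000  μᵀw=0.1200
σ²=wᵀΣw=λ₁·μ_p+λ₂ = 0.087174·0.120 + -0.002549 = 0.007912 ≈ 0.0079

0.3529  0.1321  0.1498  0.1244  0.1405  0.1002


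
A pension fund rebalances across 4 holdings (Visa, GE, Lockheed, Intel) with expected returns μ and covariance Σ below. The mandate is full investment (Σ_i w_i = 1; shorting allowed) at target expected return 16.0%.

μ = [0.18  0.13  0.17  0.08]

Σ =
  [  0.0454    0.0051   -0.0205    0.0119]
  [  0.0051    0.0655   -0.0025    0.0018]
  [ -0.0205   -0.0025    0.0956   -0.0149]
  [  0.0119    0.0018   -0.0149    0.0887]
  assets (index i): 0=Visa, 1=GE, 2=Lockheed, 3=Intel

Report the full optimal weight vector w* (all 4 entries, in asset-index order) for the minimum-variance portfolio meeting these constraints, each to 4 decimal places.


g=Σ⁻¹μ = [4.9400  1.6949  2.9921  0.7074]
h=Σ⁻¹𝟙 = [25.8577  13.6511  18.0068  10.5527]
a=μᵀg=1.674788  b=𝟙ᵀg=10.334399  c=𝟙ᵀh=68.068270  D=ac−b²=7.200157
λ₁=(c·0.160−b)/D = (68.068270·0.160−10.334399)/7.200157 = 0.077293
λ₂=(a−b·0.160)/D = (1.674788−10.334399·0.160)/7.200157 = 0.002956
w* = 0.077293·g + 0.002956·h:
  w_0 = 0.077293·4.9400 + 0.002956·25.8577 = 0.4583  (Visa)
  w_1 = 0.077293·1.6949 + 0.002956·13.6511 = 0.1714  (GE)
  w_2 = 0.077293·2.9921 + 0.002956·18.0068 = 0.2845  (Lockheed)
  w_3 = 0.077293·0.7074 + 0.002956·10.5527 = 0.0859  (Intel)
Σw_i=1.0000  μᵀw=0.1600
σ²=wᵀΣw=λ₁·μ_p+λ₂ = 0.077293·0.160 + 0.002956 = 0.015323 ≈ 0.0153

0.4583  0.1714  0.2845  0.0859


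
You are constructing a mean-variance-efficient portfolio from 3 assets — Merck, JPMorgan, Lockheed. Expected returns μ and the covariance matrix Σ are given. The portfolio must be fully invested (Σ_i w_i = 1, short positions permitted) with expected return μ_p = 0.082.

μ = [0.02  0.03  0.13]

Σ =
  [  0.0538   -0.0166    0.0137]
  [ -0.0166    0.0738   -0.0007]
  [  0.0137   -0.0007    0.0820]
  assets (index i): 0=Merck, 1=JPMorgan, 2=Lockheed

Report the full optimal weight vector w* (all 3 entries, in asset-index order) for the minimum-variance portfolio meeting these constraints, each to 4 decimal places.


u=Σ⁻¹μ = [0.1093  0.4460  1.5709]
v=Σ⁻¹𝟙 = [22.1245  18.6088  8.6576]
a=μᵀu=0.219784  b=𝟙ᵀu=2.126237  c=𝟙ᵀv=49.390806  D=ac−b²=6.334447
λ₁=(c·0.082−b)/D = (49.390806·0.082−2.126237)/6.334447 = 0.303706
λ₂=(a−b·0.082)/D = (0.219784−2.126237·0.082)/6.334447 = 0.007172
w* = 0.303706·u + 0.007172·v:
  w_0 = 0.303706·0.1093 + 0.007172·22.1245 = 0.1919  (Merck)
  w_1 = 0.303706·0.4460 + 0.007172·18.6088 = 0.2689  (JPMorgan)
  w_2 = 0.303706·1.5709 + 0.007172·8.6576 = 0.5392  (Lockheed)
Σw_i=1.0000  μᵀw=0.0820
σ²=wᵀΣw=λ₁·μ_p+λ₂ = 0.303706·0.082 + 0.007172 = 0.032076 ≈ 0.0321

0.1919  0.2689  0.5392


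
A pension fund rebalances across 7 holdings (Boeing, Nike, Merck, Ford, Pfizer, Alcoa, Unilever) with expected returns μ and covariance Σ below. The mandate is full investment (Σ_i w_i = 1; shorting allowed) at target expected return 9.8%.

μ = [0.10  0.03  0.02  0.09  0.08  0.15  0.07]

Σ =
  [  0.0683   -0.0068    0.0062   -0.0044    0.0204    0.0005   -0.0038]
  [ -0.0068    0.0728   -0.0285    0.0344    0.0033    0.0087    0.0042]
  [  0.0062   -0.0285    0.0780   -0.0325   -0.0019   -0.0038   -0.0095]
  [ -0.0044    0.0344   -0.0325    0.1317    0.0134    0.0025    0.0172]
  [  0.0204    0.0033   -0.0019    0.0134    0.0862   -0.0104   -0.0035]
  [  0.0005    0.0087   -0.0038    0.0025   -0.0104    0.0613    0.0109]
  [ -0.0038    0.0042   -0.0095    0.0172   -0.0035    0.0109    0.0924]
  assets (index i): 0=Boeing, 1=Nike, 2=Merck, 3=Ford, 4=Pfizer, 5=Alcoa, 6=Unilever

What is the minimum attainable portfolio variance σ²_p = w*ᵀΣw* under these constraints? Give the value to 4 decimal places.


u=Σ⁻¹μ = [1.2046  0.1115  0.6797  0.6625  0.8718  2.4978  0.4870]
v=Σ⁻¹𝟙 = [12.3208  18.2338  23.3775  6.3948  9.6922  14.6161  10.3565]
a=μᵀu=0.675527  b=𝟙ᵀu=6.514919  c=𝟙ᵀv=94.991677  D=ac−b²=21.725242
λ₁=(c·0.098−b)/D = (94.991677·0.098−6.514919)/21.725242 = 0.128618
λ₂=(a−b·0.098)/D = (0.675527−6.514919·0.098)/21.725242 = 0.001706
w* = 0.128618·u + 0.001706·v:
  w_0 = 0.128618·1.2046 + 0.001706·12.3208 = 0.1760  (Boeing)
  w_1 = 0.128618·0.1115 + 0.001706·18.2338 = 0.0455  (Nike)
  w_2 = 0.128618·0.6797 + 0.001706·23.3775 = 0.1273  (Merck)
  w_3 = 0.128618·0.6625 + 0.001706·6.3948 = 0.0961  (Ford)
  w_4 = 0.128618·0.8718 + 0.001706·9.6922 = 0.1287  (Pfizer)
  w_5 = 0.128618·2.4978 + 0.001706·14.6161 = 0.3462  (Alcoa)
  w_6 = 0.128618·0.4870 + 0.001706·10.3565 = 0.0803  (Unilever)
Σw_i=1.0000  μᵀw=0.0980
σ²=wᵀΣw=λ₁·μ_p+λ₂ = 0.128618·0.098 + 0.001706 = 0.014311 ≈ 0.0143

0.0143
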